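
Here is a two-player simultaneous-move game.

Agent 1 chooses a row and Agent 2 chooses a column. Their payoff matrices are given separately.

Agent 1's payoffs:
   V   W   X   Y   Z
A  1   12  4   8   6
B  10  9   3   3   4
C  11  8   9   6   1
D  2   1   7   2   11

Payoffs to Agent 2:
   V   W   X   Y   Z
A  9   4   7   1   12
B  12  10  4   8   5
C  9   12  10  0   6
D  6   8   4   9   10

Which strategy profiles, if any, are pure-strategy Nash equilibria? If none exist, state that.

For each strategy profile, look for a profitable unilateral deviation.
(A, V): Agent 1 can switch to B (1 → 10). Not NE.
(A, W): Agent 2 can switch to V (4 → 9). Not NE.
(A, X): Agent 1 can switch to C (4 → 9). Not NE.
(A, Y): Agent 2 can switch to V (1 → 9). Not NE.
(A, Z): Agent 1 can switch to D (6 → 11). Not NE.
(B, V): Agent 1 can switch to C (10 → 11). Not NE.
(B, W): Agent 1 can switch to A (9 → 12). Not NE.
(B, X): Agent 1 can switch to A (3 → 4). Not NE.
(B, Y): Agent 1 can switch to A (3 → 8). Not NE.
(B, Z): Agent 1 can switch to A (4 → 6). Not NE.
(C, V): Agent 2 can switch to W (9 → 12). Not NE.
(C, W): Agent 1 can switch to A (8 → 12). Not NE.
(D, Z): Agent 1 gets 11, best alternative 6; Agent 2 gets 10, best alternative 9. No profitable deviation — NE.
(The remaining 7 profiles each have a profitable deviation by the same check.)

(D, Z)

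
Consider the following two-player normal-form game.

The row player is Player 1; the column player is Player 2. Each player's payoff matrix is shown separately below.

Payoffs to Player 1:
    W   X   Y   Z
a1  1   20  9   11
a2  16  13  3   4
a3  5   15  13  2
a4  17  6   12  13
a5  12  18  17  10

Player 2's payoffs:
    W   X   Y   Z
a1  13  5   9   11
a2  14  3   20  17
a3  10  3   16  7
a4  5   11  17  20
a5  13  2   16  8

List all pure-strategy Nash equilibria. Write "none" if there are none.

The pure Nash equilibria are (a4, Z); (a5, Y).

Player 1 against W: payoffs 1, 16, 5, 17, 12 → best response a4.
Player 1 against X: payoffs 20, 13, 15, 6, 18 → best response a1.
Player 1 against Y: payoffs 9, 3, 13, 12, 17 → best response a5.
Player 1 against Z: payoffs 11, 4, 2, 13, 10 → best response a4.
Player 2 against a1: payoffs 13, 5, 9, 11 → best response W.
Player 2 against a2: payoffs 14, 3, 20, 17 → best response Y.
Player 2 against a3: payoffs 10, 3, 16, 7 → best response Y.
Player 2 against a4: payoffs 5, 11, 17, 20 → best response Z.
Player 2 against a5: payoffs 13, 2, 16, 8 → best response Y.
Mutual best responses: (a4, Z); (a5, Y).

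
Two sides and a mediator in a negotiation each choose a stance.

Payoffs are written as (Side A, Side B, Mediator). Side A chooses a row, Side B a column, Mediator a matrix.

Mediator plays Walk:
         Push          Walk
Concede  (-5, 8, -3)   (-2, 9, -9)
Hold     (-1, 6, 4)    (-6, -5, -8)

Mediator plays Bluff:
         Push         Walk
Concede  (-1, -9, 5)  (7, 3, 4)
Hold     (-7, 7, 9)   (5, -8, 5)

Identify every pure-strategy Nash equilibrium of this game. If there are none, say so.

For each strategy profile, look for a profitable unilateral deviation.
(Concede, Push, Walk): Side A can switch to Hold (-5 → -1). Not NE.
(Concede, Push, Bluff): Side B can switch to Walk (-9 → 3). Not NE.
(Concede, Walk, Walk): Mediator can switch to Bluff (-9 → 4). Not NE.
(Concede, Walk, Bluff): Side A gets 7, best alternative 5; Side B gets 3, best alternative -9; Mediator gets 4, best alternative -9. No profitable deviation — NE.
(Hold, Push, Walk): Mediator can switch to Bluff (4 → 9). Not NE.
(Hold, Push, Bluff): Side A can switch to Concede (-7 → -1). Not NE.
(Hold, Walk, Walk): Side A can switch to Concede (-6 → -2). Not NE.
(Hold, Walk, Bluff): Side A can switch to Concede (5 → 7). Not NE.

The unique pure-strategy Nash equilibrium is (Concede, Walk, Bluff).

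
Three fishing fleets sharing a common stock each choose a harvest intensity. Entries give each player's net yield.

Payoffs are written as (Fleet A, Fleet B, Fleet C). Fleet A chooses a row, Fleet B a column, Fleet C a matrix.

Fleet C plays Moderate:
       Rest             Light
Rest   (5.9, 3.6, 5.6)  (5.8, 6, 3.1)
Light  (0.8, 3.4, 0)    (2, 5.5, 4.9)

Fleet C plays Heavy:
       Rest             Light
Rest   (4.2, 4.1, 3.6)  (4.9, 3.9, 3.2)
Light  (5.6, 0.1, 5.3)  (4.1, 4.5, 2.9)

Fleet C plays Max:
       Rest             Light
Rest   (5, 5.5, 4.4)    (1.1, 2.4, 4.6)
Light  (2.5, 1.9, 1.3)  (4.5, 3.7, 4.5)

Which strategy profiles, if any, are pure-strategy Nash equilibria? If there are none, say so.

(Rest, Rest, Moderate): Fleet B can switch to Light (3.6 → 6). Not NE.
(Rest, Rest, Heavy): Fleet A can switch to Light (4.2 → 5.6). Not NE.
(Rest, Rest, Max): Fleet C can switch to Moderate (4.4 → 5.6). Not NE.
(Rest, Light, Moderate): Fleet C can switch to Heavy (3.1 → 3.2). Not NE.
(Rest, Light, Heavy): Fleet B can switch to Rest (3.9 → 4.1). Not NE.
(Rest, Light, Max): Fleet A can switch to Light (1.1 → 4.5). Not NE.
(Light, Rest, Moderate): Fleet A can switch to Rest (0.8 → 5.9). Not NE.
(Light, Rest, Heavy): Fleet B can switch to Light (0.1 → 4.5). Not NE.
(The remaining 4 profiles each have a profitable deviation by the same check.)

This game has no pure Nash equilibrium.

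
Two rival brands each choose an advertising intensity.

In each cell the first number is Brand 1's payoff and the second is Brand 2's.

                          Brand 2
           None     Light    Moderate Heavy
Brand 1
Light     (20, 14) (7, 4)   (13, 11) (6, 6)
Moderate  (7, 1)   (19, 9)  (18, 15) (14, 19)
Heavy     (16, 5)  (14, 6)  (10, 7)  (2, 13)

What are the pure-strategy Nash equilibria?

(Light, None); (Moderate, Heavy)

Mark each player's best response to every combination of opponents' strategies; a profile where every player is best-responding is a pure Nash equilibrium.
Brand 1 against None: payoffs 20, 7, 16 → best response Light.
Brand 1 against Light: payoffs 7, 19, 14 → best response Moderate.
Brand 1 against Moderate: payoffs 13, 18, 10 → best response Moderate.
Brand 1 against Heavy: payoffs 6, 14, 2 → best response Moderate.
Brand 2 against Light: payoffs 14, 4, 11, 6 → best response None.
Brand 2 against Moderate: payoffs 1, 9, 15, 19 → best response Heavy.
Brand 2 against Heavy: payoffs 5, 6, 7, 13 → best response Heavy.
Mutual best responses: (Light, None); (Moderate, Heavy).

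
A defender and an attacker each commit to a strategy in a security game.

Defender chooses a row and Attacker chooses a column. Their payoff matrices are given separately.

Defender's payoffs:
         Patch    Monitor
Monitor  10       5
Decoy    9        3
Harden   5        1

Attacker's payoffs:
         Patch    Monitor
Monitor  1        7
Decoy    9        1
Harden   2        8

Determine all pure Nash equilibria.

The unique pure-strategy Nash equilibrium is (Monitor, Monitor).

Mark each player's best response to every combination of opponents' strategies; a profile where every player is best-responding is a pure Nash equilibrium.
Defender against Patch: payoffs 10, 9, 5 → best response Monitor.
Defender against Monitor: payoffs 5, 3, 1 → best response Monitor.
Attacker against Monitor: payoffs 1, 7 → best response Monitor.
Attacker against Decoy: payoffs 9, 1 → best response Patch.
Attacker against Harden: payoffs 2, 8 → best response Monitor.
Mutual best responses: (Monitor, Monitor).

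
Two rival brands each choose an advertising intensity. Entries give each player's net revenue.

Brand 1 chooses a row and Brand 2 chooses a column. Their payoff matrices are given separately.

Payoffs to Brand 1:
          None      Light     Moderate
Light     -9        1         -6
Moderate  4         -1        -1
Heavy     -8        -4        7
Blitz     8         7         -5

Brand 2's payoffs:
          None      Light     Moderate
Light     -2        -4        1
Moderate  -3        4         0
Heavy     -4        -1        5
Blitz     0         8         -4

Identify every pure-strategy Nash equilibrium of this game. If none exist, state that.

Pure-strategy Nash equilibria: (Heavy, Moderate) and (Blitz, Light)

(Light, None): Brand 1 can switch to Moderate (-9 → 4). Not NE.
(Light, Light): Brand 1 can switch to Blitz (1 → 7). Not NE.
(Light, Moderate): Brand 1 can switch to Moderate (-6 → -1). Not NE.
(Moderate, None): Brand 1 can switch to Blitz (4 → 8). Not NE.
(Moderate, Light): Brand 1 can switch to Light (-1 → 1). Not NE.
(Moderate, Moderate): Brand 1 can switch to Heavy (-1 → 7). Not NE.
(Heavy, None): Brand 1 can switch to Moderate (-8 → 4). Not NE.
(Heavy, Light): Brand 1 can switch to Light (-4 → 1). Not NE.
(Heavy, Moderate): Brand 1 gets 7, best alternative -1; Brand 2 gets 5, best alternative -1. No profitable deviation — NE.
(Blitz, None): Brand 2 can switch to Light (0 → 8). Not NE.
(Blitz, Light): Brand 1 gets 7, best alternative 1; Brand 2 gets 8, best alternative 0. No profitable deviation — NE.
(Blitz, Moderate): Brand 1 can switch to Moderate (-5 → -1). Not NE.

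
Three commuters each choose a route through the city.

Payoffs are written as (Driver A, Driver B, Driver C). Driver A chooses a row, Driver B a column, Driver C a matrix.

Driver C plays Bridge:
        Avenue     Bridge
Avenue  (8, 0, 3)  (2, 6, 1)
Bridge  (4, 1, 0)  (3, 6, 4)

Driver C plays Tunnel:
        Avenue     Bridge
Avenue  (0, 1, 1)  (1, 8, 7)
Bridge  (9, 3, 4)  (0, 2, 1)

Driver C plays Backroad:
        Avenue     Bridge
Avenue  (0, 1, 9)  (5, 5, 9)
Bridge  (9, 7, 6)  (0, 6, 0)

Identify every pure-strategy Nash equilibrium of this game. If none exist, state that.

The pure Nash equilibria are (Avenue, Bridge, Backroad); (Bridge, Avenue, Backroad); (Bridge, Bridge, Bridge).

For each player, find the best response to each opponent profile; mutual best responses are the pure NE.
Driver A against (Avenue, Bridge): payoffs 8, 4 → best response Avenue.
Driver A against (Avenue, Tunnel): payoffs 0, 9 → best response Bridge.
Driver A against (Avenue, Backroad): payoffs 0, 9 → best response Bridge.
Driver A against (Bridge, Bridge): payoffs 2, 3 → best response Bridge.
Driver A against (Bridge, Tunnel): payoffs 1, 0 → best response Avenue.
Driver A against (Bridge, Backroad): payoffs 5, 0 → best response Avenue.
Driver B against (Avenue, Bridge): payoffs 0, 6 → best response Bridge.
Driver B against (Avenue, Tunnel): payoffs 1, 8 → best response Bridge.
Driver B against (Avenue, Backroad): payoffs 1, 5 → best response Bridge.
Driver B against (Bridge, Bridge): payoffs 1, 6 → best response Bridge.
Driver B against (Bridge, Tunnel): payoffs 3, 2 → best response Avenue.
Driver B against (Bridge, Backroad): payoffs 7, 6 → best response Avenue.
Driver C against (Avenue, Avenue): payoffs 3, 1, 9 → best response Backroad.
Driver C against (Avenue, Bridge): payoffs 1, 7, 9 → best response Backroad.
Driver C against (Bridge, Avenue): payoffs 0, 4, 6 → best response Backroad.
Driver C against (Bridge, Bridge): payoffs 4, 1, 0 → best response Bridge.
Mutual best responses: (Avenue, Bridge, Backroad); (Bridge, Avenue, Backroad); (Bridge, Bridge, Bridge).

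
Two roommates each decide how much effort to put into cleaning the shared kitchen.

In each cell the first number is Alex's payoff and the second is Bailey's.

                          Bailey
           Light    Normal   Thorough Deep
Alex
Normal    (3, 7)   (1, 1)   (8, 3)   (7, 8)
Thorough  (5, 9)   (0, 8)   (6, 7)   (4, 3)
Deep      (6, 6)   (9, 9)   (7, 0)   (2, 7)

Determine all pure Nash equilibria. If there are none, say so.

The pure Nash equilibria are (Normal, Deep) and (Deep, Normal).

(Normal, Light): Alex can switch to Thorough (3 → 5). Not NE.
(Normal, Normal): Alex can switch to Deep (1 → 9). Not NE.
(Normal, Thorough): Bailey can switch to Light (3 → 7). Not NE.
(Normal, Deep): Alex gets 7, best alternative 4; Bailey gets 8, best alternative 7. No profitable deviation — NE.
(Thorough, Light): Alex can switch to Deep (5 → 6). Not NE.
(Thorough, Normal): Alex can switch to Normal (0 → 1). Not NE.
(Thorough, Thorough): Alex can switch to Normal (6 → 8). Not NE.
(Thorough, Deep): Alex can switch to Normal (4 → 7). Not NE.
(Deep, Light): Bailey can switch to Normal (6 → 9). Not NE.
(Deep, Normal): Alex gets 9, best alternative 1; Bailey gets 9, best alternative 7. No profitable deviation — NE.
(The remaining 2 profiles each have a profitable deviation by the same check.)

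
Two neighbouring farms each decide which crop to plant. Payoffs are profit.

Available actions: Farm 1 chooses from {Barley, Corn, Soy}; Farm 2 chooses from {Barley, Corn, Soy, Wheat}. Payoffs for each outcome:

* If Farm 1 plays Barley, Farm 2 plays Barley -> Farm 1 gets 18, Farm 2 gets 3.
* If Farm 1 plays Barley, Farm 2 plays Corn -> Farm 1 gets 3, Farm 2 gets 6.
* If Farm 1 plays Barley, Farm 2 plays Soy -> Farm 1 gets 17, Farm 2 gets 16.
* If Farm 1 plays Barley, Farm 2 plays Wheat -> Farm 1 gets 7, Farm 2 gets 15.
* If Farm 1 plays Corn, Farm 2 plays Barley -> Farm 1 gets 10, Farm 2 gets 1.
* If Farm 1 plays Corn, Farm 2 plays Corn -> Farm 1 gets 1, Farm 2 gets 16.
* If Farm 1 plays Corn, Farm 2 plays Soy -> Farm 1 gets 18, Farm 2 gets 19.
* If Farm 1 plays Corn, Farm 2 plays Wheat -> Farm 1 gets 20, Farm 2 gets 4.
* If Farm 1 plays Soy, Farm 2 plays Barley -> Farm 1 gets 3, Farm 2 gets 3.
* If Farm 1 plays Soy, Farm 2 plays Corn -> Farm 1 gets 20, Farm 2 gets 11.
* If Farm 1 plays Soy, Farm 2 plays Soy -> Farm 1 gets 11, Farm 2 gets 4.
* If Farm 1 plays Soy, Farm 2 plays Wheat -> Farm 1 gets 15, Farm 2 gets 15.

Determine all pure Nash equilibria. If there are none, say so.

Mark each player's best response to every combination of opponents' strategies; a profile where every player is best-responding is a pure Nash equilibrium.
Farm 1 against Barley: payoffs 18, 10, 3 → best response Barley.
Farm 1 against Corn: payoffs 3, 1, 20 → best response Soy.
Farm 1 against Soy: payoffs 17, 18, 11 → best response Corn.
Farm 1 against Wheat: payoffs 7, 20, 15 → best response Corn.
Farm 2 against Barley: payoffs 3, 6, 16, 15 → best response Soy.
Farm 2 against Corn: payoffs 1, 16, 19, 4 → best response Soy.
Farm 2 against Soy: payoffs 3, 11, 4, 15 → best response Wheat.
Mutual best responses: (Corn, Soy).

Pure NE: (Corn, Soy)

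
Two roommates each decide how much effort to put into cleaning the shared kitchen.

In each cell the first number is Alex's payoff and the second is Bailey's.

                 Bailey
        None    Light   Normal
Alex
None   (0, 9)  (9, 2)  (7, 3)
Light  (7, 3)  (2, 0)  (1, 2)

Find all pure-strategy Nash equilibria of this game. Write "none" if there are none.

(None, None): Alex can switch to Light (0 → 7). Not NE.
(None, Light): Bailey can switch to None (2 → 9). Not NE.
(None, Normal): Bailey can switch to None (3 → 9). Not NE.
(Light, None): Alex gets 7, best alternative 0; Bailey gets 3, best alternative 2. No profitable deviation — NE.
(Light, Light): Alex can switch to None (2 → 9). Not NE.
(Light, Normal): Alex can switch to None (1 → 7). Not NE.

The unique pure-strategy Nash equilibrium is (Light, None).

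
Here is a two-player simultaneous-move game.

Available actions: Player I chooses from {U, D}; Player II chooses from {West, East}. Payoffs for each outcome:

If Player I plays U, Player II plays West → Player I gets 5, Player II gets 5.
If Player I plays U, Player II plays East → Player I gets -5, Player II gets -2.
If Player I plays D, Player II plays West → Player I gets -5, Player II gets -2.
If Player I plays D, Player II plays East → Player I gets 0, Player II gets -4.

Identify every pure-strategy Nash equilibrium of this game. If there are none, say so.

For each strategy profile, look for a profitable unilateral deviation.
(U, West): Player I gets 5, best alternative -5; Player II gets 5, best alternative -2. No profitable deviation — NE.
(U, East): Player I can switch to D (-5 → 0). Not NE.
(D, West): Player I can switch to U (-5 → 5). Not NE.
(D, East): Player II can switch to West (-4 → -2). Not NE.

(U, West)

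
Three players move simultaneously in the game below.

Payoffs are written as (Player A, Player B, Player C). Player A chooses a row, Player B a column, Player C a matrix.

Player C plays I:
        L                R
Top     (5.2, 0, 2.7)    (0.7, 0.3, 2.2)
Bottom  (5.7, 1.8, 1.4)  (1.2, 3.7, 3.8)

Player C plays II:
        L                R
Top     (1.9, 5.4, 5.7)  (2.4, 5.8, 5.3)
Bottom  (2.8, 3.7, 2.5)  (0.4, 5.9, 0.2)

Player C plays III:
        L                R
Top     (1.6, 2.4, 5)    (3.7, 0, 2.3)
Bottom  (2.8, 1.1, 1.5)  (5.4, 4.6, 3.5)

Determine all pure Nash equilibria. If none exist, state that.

(Top, L, I): Player A can switch to Bottom (5.2 → 5.7). Not NE.
(Top, L, II): Player A can switch to Bottom (1.9 → 2.8). Not NE.
(Top, L, III): Player A can switch to Bottom (1.6 → 2.8). Not NE.
(Top, R, I): Player A can switch to Bottom (0.7 → 1.2). Not NE.
(Top, R, II): Player A gets 2.4, best alternative 0.4; Player B gets 5.8, best alternative 5.4; Player C gets 5.3, best alternative 2.3. No profitable deviation — NE.
(Top, R, III): Player A can switch to Bottom (3.7 → 5.4). Not NE.
(Bottom, L, I): Player B can switch to R (1.8 → 3.7). Not NE.
(Bottom, R, I): Player A gets 1.2, best alternative 0.7; Player B gets 3.7, best alternative 1.8; Player C gets 3.8, best alternative 3.5. No profitable deviation — NE.
(The remaining 4 profiles each have a profitable deviation by the same check.)

Pure-strategy Nash equilibria: (Top, R, II); (Bottom, R, I)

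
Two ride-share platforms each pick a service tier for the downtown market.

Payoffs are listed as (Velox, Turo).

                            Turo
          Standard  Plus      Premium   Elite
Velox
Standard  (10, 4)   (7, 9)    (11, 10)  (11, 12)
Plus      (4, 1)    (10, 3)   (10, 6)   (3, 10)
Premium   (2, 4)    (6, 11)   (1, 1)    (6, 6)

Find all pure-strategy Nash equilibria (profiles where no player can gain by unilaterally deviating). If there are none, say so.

The unique pure-strategy Nash equilibrium is (Standard, Elite).

Velox against Standard: payoffs 10, 4, 2 → best response Standard.
Velox against Plus: payoffs 7, 10, 6 → best response Plus.
Velox against Premium: payoffs 11, 10, 1 → best response Standard.
Velox against Elite: payoffs 11, 3, 6 → best response Standard.
Turo against Standard: payoffs 4, 9, 10, 12 → best response Elite.
Turo against Plus: payoffs 1, 3, 6, 10 → best response Elite.
Turo against Premium: payoffs 4, 11, 1, 6 → best response Plus.
Mutual best responses: (Standard, Elite).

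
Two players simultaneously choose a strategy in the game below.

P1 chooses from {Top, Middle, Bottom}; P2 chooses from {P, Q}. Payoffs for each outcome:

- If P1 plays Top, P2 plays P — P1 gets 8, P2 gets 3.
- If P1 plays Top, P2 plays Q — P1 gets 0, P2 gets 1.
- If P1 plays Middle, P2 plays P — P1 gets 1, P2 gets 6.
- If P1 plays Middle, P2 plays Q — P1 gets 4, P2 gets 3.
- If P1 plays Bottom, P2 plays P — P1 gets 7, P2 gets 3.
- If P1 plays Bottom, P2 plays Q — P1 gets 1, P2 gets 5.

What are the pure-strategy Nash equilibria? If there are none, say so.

(Top, P)

(Top, P): P1 gets 8, best alternative 7; P2 gets 3, best alternative 1. No profitable deviation — NE.
(Top, Q): P1 can switch to Middle (0 → 4). Not NE.
(Middle, P): P1 can switch to Top (1 → 8). Not NE.
(Middle, Q): P2 can switch to P (3 → 6). Not NE.
(Bottom, P): P1 can switch to Top (7 → 8). Not NE.
(Bottom, Q): P1 can switch to Middle (1 → 4). Not NE.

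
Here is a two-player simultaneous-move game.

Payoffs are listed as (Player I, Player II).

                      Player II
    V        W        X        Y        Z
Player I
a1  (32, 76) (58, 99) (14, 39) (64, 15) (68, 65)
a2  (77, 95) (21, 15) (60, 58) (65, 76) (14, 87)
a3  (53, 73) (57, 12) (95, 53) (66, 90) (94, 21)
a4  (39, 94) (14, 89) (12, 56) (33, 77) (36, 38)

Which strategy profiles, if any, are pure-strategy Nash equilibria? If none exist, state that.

Pure-strategy Nash equilibria: (a1, W), (a2, V), (a3, Y)

Player I against V: payoffs 32, 77, 53, 39 → best response a2.
Player I against W: payoffs 58, 21, 57, 14 → best response a1.
Player I against X: payoffs 14, 60, 95, 12 → best response a3.
Player I against Y: payoffs 64, 65, 66, 33 → best response a3.
Player I against Z: payoffs 68, 14, 94, 36 → best response a3.
Player II against a1: payoffs 76, 99, 39, 15, 65 → best response W.
Player II against a2: payoffs 95, 15, 58, 76, 87 → best response V.
Player II against a3: payoffs 73, 12, 53, 90, 21 → best response Y.
Player II against a4: payoffs 94, 89, 56, 77, 38 → best response V.
Mutual best responses: (a1, W); (a2, V); (a3, Y).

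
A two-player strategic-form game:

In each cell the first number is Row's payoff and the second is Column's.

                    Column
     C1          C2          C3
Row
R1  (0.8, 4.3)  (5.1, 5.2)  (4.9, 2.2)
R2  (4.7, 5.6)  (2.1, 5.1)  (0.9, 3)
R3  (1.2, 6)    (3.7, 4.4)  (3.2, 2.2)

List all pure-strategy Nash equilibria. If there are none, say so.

Row against C1: payoffs 0.8, 4.7, 1.2 → best response R2.
Row against C2: payoffs 5.1, 2.1, 3.7 → best response R1.
Row against C3: payoffs 4.9, 0.9, 3.2 → best response R1.
Column against R1: payoffs 4.3, 5.2, 2.2 → best response C2.
Column against R2: payoffs 5.6, 5.1, 3 → best response C1.
Column against R3: payoffs 6, 4.4, 2.2 → best response C1.
Mutual best responses: (R1, C2); (R2, C1).

(R1, C2) and (R2, C1)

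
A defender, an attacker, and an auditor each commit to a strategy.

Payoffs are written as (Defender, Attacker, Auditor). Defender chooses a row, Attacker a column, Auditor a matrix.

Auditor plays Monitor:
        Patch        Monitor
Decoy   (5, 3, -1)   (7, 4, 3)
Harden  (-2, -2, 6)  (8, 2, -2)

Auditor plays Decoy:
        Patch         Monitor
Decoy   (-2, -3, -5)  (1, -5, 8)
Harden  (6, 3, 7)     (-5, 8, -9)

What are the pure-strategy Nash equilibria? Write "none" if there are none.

(Harden, Monitor, Monitor)

(Decoy, Patch, Monitor): Attacker can switch to Monitor (3 → 4). Not NE.
(Decoy, Patch, Decoy): Defender can switch to Harden (-2 → 6). Not NE.
(Decoy, Monitor, Monitor): Defender can switch to Harden (7 → 8). Not NE.
(Decoy, Monitor, Decoy): Attacker can switch to Patch (-5 → -3). Not NE.
(Harden, Patch, Monitor): Defender can switch to Decoy (-2 → 5). Not NE.
(Harden, Patch, Decoy): Attacker can switch to Monitor (3 → 8). Not NE.
(Harden, Monitor, Monitor): Defender gets 8, best alternative 7; Attacker gets 2, best alternative -2; Auditor gets -2, best alternative -9. No profitable deviation — NE.
(Harden, Monitor, Decoy): Defender can switch to Decoy (-5 → 1). Not NE.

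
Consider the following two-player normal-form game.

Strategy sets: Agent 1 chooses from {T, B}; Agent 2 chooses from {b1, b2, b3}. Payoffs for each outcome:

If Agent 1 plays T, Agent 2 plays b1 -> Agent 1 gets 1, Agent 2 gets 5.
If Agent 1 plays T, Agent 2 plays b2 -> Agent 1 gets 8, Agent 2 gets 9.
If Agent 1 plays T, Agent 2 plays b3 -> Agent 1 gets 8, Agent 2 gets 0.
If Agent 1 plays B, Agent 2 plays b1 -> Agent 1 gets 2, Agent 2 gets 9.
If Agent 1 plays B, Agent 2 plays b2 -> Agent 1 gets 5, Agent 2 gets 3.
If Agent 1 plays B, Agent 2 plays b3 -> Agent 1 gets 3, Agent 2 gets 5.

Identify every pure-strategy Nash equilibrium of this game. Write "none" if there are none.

(T, b2); (B, b1)

(T, b1): Agent 1 can switch to B (1 → 2). Not NE.
(T, b2): Agent 1 gets 8, best alternative 5; Agent 2 gets 9, best alternative 5. No profitable deviation — NE.
(T, b3): Agent 2 can switch to b1 (0 → 5). Not NE.
(B, b1): Agent 1 gets 2, best alternative 1; Agent 2 gets 9, best alternative 5. No profitable deviation — NE.
(B, b2): Agent 1 can switch to T (5 → 8). Not NE.
(B, b3): Agent 1 can switch to T (3 → 8). Not NE.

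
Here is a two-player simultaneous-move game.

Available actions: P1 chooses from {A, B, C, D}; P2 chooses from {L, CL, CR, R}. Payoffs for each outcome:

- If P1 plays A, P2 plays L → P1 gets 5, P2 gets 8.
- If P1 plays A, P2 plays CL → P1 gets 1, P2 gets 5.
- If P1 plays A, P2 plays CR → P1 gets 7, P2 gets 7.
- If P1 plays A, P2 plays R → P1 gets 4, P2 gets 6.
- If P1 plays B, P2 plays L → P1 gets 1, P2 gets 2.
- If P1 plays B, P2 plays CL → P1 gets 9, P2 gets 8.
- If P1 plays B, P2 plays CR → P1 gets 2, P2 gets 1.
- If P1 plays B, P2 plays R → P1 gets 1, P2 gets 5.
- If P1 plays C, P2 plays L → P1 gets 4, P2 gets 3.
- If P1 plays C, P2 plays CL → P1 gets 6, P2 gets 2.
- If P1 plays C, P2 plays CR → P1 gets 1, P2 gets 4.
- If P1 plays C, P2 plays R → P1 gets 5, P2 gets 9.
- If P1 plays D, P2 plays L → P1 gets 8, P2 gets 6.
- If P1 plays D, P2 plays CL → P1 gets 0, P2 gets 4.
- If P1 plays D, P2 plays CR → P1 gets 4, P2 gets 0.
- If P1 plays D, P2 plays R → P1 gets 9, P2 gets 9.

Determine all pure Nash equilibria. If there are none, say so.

(B, CL), (D, R)

P1 against L: payoffs 5, 1, 4, 8 → best response D.
P1 against CL: payoffs 1, 9, 6, 0 → best response B.
P1 against CR: payoffs 7, 2, 1, 4 → best response A.
P1 against R: payoffs 4, 1, 5, 9 → best response D.
P2 against A: payoffs 8, 5, 7, 6 → best response L.
P2 against B: payoffs 2, 8, 1, 5 → best response CL.
P2 against C: payoffs 3, 2, 4, 9 → best response R.
P2 against D: payoffs 6, 4, 0, 9 → best response R.
Mutual best responses: (B, CL); (D, R).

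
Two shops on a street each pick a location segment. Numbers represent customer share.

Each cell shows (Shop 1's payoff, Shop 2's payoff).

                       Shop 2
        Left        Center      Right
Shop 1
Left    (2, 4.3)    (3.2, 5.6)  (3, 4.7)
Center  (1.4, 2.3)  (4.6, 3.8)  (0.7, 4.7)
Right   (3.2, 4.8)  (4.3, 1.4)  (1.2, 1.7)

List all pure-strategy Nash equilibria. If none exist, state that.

The unique pure-strategy Nash equilibrium is (Right, Left).

(Left, Left): Shop 1 can switch to Right (2 → 3.2). Not NE.
(Left, Center): Shop 1 can switch to Center (3.2 → 4.6). Not NE.
(Left, Right): Shop 2 can switch to Center (4.7 → 5.6). Not NE.
(Center, Left): Shop 1 can switch to Left (1.4 → 2). Not NE.
(Center, Center): Shop 2 can switch to Right (3.8 → 4.7). Not NE.
(Center, Right): Shop 1 can switch to Left (0.7 → 3). Not NE.
(Right, Left): Shop 1 gets 3.2, best alternative 2; Shop 2 gets 4.8, best alternative 1.7. No profitable deviation — NE.
(Right, Center): Shop 1 can switch to Center (4.3 → 4.6). Not NE.
(Right, Right): Shop 1 can switch to Left (1.2 → 3). Not NE.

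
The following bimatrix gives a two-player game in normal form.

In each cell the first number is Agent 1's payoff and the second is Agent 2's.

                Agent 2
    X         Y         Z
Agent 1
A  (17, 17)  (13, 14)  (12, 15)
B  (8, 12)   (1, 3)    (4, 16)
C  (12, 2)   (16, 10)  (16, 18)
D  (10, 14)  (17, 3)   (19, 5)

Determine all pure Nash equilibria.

The unique pure-strategy Nash equilibrium is (A, X).

For each player, find the best response to each opponent profile; mutual best responses are the pure NE.
Agent 1 against X: payoffs 17, 8, 12, 10 → best response A.
Agent 1 against Y: payoffs 13, 1, 16, 17 → best response D.
Agent 1 against Z: payoffs 12, 4, 16, 19 → best response D.
Agent 2 against A: payoffs 17, 14, 15 → best response X.
Agent 2 against B: payoffs 12, 3, 16 → best response Z.
Agent 2 against C: payoffs 2, 10, 18 → best response Z.
Agent 2 against D: payoffs 14, 3, 5 → best response X.
Mutual best responses: (A, X).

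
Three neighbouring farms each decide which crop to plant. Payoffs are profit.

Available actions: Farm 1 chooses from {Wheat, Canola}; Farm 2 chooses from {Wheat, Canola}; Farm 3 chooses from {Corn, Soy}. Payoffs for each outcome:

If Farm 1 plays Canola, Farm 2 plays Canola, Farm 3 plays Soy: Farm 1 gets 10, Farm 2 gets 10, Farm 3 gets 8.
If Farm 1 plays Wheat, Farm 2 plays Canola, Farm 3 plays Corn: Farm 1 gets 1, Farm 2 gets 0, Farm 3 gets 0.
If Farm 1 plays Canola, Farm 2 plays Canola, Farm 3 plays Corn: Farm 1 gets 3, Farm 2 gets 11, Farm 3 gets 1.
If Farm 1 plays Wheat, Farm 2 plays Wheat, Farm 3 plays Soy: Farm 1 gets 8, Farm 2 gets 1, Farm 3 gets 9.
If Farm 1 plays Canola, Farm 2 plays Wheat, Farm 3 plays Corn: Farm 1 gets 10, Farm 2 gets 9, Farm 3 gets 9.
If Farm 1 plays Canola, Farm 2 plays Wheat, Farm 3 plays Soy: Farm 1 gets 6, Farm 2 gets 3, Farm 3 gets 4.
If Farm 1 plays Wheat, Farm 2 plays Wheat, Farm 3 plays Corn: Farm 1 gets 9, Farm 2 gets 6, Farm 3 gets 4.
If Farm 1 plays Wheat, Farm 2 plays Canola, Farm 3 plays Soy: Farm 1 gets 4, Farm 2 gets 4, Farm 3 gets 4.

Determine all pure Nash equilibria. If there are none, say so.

Farm 1 against (Wheat, Corn): payoffs 9, 10 → best response Canola.
Farm 1 against (Wheat, Soy): payoffs 8, 6 → best response Wheat.
Farm 1 against (Canola, Corn): payoffs 1, 3 → best response Canola.
Farm 1 against (Canola, Soy): payoffs 4, 10 → best response Canola.
Farm 2 against (Wheat, Corn): payoffs 6, 0 → best response Wheat.
Farm 2 against (Wheat, Soy): payoffs 1, 4 → best response Canola.
Farm 2 against (Canola, Corn): payoffs 9, 11 → best response Canola.
Farm 2 against (Canola, Soy): payoffs 3, 10 → best response Canola.
Farm 3 against (Wheat, Wheat): payoffs 4, 9 → best response Soy.
Farm 3 against (Wheat, Canola): payoffs 0, 4 → best response Soy.
Farm 3 against (Canola, Wheat): payoffs 9, 4 → best response Corn.
Farm 3 against (Canola, Canola): payoffs 1, 8 → best response Soy.
Mutual best responses: (Canola, Canola, Soy).

Pure NE: (Canola, Canola, Soy)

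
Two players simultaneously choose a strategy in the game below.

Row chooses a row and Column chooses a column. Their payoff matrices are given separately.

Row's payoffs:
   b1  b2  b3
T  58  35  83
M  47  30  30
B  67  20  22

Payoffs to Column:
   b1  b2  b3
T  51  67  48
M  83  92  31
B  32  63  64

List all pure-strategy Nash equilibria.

Pure NE: (T, b2)

Mark each player's best response to every combination of opponents' strategies; a profile where every player is best-responding is a pure Nash equilibrium.
Row against b1: payoffs 58, 47, 67 → best response B.
Row against b2: payoffs 35, 30, 20 → best response T.
Row against b3: payoffs 83, 30, 22 → best response T.
Column against T: payoffs 51, 67, 48 → best response b2.
Column against M: payoffs 83, 92, 31 → best response b2.
Column against B: payoffs 32, 63, 64 → best response b3.
Mutual best responses: (T, b2).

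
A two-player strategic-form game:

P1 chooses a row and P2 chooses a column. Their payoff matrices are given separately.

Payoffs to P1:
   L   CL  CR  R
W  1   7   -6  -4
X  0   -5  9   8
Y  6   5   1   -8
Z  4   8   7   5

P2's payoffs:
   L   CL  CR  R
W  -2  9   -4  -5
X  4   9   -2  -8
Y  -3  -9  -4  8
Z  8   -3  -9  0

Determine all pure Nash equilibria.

(W, L): P1 can switch to Y (1 → 6). Not NE.
(W, CL): P1 can switch to Z (7 → 8). Not NE.
(W, CR): P1 can switch to X (-6 → 9). Not NE.
(W, R): P1 can switch to X (-4 → 8). Not NE.
(X, L): P1 can switch to W (0 → 1). Not NE.
(X, CL): P1 can switch to W (-5 → 7). Not NE.
(X, CR): P2 can switch to L (-2 → 4). Not NE.
(X, R): P2 can switch to L (-8 → 4). Not NE.
(The remaining 8 profiles each have a profitable deviation by the same check.)

There is no pure-strategy Nash equilibrium.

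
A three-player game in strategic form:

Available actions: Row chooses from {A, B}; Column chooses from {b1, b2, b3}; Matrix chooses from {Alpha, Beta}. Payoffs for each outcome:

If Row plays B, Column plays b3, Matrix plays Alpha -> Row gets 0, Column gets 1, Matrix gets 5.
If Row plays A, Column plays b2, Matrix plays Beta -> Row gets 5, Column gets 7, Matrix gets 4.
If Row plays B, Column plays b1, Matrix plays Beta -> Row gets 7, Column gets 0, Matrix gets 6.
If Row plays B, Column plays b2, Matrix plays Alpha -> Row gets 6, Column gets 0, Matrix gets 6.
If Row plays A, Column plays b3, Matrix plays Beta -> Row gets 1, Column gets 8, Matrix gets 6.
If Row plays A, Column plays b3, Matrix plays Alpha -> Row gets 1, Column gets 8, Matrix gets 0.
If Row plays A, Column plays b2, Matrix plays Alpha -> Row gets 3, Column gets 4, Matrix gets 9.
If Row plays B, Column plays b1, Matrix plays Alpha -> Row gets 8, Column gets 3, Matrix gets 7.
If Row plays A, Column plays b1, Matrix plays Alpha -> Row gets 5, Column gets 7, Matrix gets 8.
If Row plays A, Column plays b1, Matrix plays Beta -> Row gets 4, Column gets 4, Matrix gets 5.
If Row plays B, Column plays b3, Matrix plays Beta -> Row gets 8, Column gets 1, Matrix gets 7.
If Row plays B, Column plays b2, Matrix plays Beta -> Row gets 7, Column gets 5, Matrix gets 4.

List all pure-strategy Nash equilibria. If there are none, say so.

Row against (b1, Alpha): payoffs 5, 8 → best response B.
Row against (b1, Beta): payoffs 4, 7 → best response B.
Row against (b2, Alpha): payoffs 3, 6 → best response B.
Row against (b2, Beta): payoffs 5, 7 → best response B.
Row against (b3, Alpha): payoffs 1, 0 → best response A.
Row against (b3, Beta): payoffs 1, 8 → best response B.
Column against (A, Alpha): payoffs 7, 4, 8 → best response b3.
Column against (A, Beta): payoffs 4, 7, 8 → best response b3.
Column against (B, Alpha): payoffs 3, 0, 1 → best response b1.
Column against (B, Beta): payoffs 0, 5, 1 → best response b2.
Matrix against (A, b1): payoffs 8, 5 → best response Alpha.
Matrix against (A, b2): payoffs 9, 4 → best response Alpha.
Matrix against (A, b3): payoffs 0, 6 → best response Beta.
Matrix against (B, b1): payoffs 7, 6 → best response Alpha.
Matrix against (B, b2): payoffs 6, 4 → best response Alpha.
Matrix against (B, b3): payoffs 5, 7 → best response Beta.
Mutual best responses: (B, b1, Alpha).

The unique pure-strategy Nash equilibrium is (B, b1, Alpha).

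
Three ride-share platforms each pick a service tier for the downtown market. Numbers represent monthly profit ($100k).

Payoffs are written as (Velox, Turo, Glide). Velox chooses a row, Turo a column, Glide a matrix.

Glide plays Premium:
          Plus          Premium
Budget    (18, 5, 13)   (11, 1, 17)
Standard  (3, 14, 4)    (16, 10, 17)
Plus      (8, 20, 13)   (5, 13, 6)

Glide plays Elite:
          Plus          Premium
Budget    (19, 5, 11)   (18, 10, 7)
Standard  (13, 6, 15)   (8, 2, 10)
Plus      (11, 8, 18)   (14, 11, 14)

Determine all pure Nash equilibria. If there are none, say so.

Velox against (Plus, Premium): payoffs 18, 3, 8 → best response Budget.
Velox against (Plus, Elite): payoffs 19, 13, 11 → best response Budget.
Velox against (Premium, Premium): payoffs 11, 16, 5 → best response Standard.
Velox against (Premium, Elite): payoffs 18, 8, 14 → best response Budget.
Turo against (Budget, Premium): payoffs 5, 1 → best response Plus.
Turo against (Budget, Elite): payoffs 5, 10 → best response Premium.
Turo against (Standard, Premium): payoffs 14, 10 → best response Plus.
Turo against (Standard, Elite): payoffs 6, 2 → best response Plus.
Turo against (Plus, Premium): payoffs 20, 13 → best response Plus.
Turo against (Plus, Elite): payoffs 8, 11 → best response Premium.
Glide against (Budget, Plus): payoffs 13, 11 → best response Premium.
Glide against (Budget, Premium): payoffs 17, 7 → best response Premium.
Glide against (Standard, Plus): payoffs 4, 15 → best response Elite.
Glide against (Standard, Premium): payoffs 17, 10 → best response Premium.
Glide against (Plus, Plus): payoffs 13, 18 → best response Elite.
Glide against (Plus, Premium): payoffs 6, 14 → best response Elite.
Mutual best responses: (Budget, Plus, Premium).

The unique pure-strategy Nash equilibrium is (Budget, Plus, Premium).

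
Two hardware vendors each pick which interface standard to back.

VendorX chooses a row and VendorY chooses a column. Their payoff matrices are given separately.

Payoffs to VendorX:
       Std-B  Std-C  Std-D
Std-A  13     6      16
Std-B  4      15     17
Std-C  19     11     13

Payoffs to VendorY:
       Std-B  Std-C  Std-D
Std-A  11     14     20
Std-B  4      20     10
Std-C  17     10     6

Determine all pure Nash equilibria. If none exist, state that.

(Std-A, Std-B): VendorX can switch to Std-C (13 → 19). Not NE.
(Std-A, Std-C): VendorX can switch to Std-B (6 → 15). Not NE.
(Std-A, Std-D): VendorX can switch to Std-B (16 → 17). Not NE.
(Std-B, Std-B): VendorX can switch to Std-A (4 → 13). Not NE.
(Std-B, Std-C): VendorX gets 15, best alternative 11; VendorY gets 20, best alternative 10. No profitable deviation — NE.
(Std-B, Std-D): VendorY can switch to Std-C (10 → 20). Not NE.
(Std-C, Std-B): VendorX gets 19, best alternative 13; VendorY gets 17, best alternative 10. No profitable deviation — NE.
(Std-C, Std-C): VendorX can switch to Std-B (11 → 15). Not NE.
(The remaining 1 profile has a profitable deviation by the same check.)

(Std-B, Std-C) and (Std-C, Std-B)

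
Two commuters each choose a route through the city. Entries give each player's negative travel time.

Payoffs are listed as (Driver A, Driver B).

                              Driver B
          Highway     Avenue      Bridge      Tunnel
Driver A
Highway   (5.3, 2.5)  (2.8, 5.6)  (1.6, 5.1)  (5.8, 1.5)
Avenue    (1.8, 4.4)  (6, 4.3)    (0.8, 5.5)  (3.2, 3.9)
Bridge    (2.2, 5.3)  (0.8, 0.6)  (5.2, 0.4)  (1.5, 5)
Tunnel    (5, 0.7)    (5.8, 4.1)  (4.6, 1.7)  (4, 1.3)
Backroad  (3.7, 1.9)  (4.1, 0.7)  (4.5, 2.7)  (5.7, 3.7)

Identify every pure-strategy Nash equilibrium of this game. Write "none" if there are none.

none

Driver A against Highway: payoffs 5.3, 1.8, 2.2, 5, 3.7 → best response Highway.
Driver A against Avenue: payoffs 2.8, 6, 0.8, 5.8, 4.1 → best response Avenue.
Driver A against Bridge: payoffs 1.6, 0.8, 5.2, 4.6, 4.5 → best response Bridge.
Driver A against Tunnel: payoffs 5.8, 3.2, 1.5, 4, 5.7 → best response Highway.
Driver B against Highway: payoffs 2.5, 5.6, 5.1, 1.5 → best response Avenue.
Driver B against Avenue: payoffs 4.4, 4.3, 5.5, 3.9 → best response Bridge.
Driver B against Bridge: payoffs 5.3, 0.6, 0.4, 5 → best response Highway.
Driver B against Tunnel: payoffs 0.7, 4.1, 1.7, 1.3 → best response Avenue.
Driver B against Backroad: payoffs 1.9, 0.7, 2.7, 3.7 → best response Tunnel.
No profile is a mutual best response for all players.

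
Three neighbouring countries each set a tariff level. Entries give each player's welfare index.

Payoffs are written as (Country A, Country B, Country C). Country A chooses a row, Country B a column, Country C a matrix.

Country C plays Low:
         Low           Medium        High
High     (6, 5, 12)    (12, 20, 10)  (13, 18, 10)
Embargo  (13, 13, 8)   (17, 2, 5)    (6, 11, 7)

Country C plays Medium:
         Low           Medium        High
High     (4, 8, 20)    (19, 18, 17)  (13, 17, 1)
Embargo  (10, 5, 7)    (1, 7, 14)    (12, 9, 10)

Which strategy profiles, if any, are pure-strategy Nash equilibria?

(High, Medium, Medium); (Embargo, Low, Low)

Mark each player's best response to every combination of opponents' strategies; a profile where every player is best-responding is a pure Nash equilibrium.
Country A against (Low, Low): payoffs 6, 13 → best response Embargo.
Country A against (Low, Medium): payoffs 4, 10 → best response Embargo.
Country A against (Medium, Low): payoffs 12, 17 → best response Embargo.
Country A against (Medium, Medium): payoffs 19, 1 → best response High.
Country A against (High, Low): payoffs 13, 6 → best response High.
Country A against (High, Medium): payoffs 13, 12 → best response High.
Country B against (High, Low): payoffs 5, 20, 18 → best response Medium.
Country B against (High, Medium): payoffs 8, 18, 17 → best response Medium.
Country B against (Embargo, Low): payoffs 13, 2, 11 → best response Low.
Country B against (Embargo, Medium): payoffs 5, 7, 9 → best response High.
Country C against (High, Low): payoffs 12, 20 → best response Medium.
Country C against (High, Medium): payoffs 10, 17 → best response Medium.
Country C against (High, High): payoffs 10, 1 → best response Low.
Country C against (Embargo, Low): payoffs 8, 7 → best response Low.
Country C against (Embargo, Medium): payoffs 5, 14 → best response Medium.
Country C against (Embargo, High): payoffs 7, 10 → best response Medium.
Mutual best responses: (High, Medium, Medium); (Embargo, Low, Low).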